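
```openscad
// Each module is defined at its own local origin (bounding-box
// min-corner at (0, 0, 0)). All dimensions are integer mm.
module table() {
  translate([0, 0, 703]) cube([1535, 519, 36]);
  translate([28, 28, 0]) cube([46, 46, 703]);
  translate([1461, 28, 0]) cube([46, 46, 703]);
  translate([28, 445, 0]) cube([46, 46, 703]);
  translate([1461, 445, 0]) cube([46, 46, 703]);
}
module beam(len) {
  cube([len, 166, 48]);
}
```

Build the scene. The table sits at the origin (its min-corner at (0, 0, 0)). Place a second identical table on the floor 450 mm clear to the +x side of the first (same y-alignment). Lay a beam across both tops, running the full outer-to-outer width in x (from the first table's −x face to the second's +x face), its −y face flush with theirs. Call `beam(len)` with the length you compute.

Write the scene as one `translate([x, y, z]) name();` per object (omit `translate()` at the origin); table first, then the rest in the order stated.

table();
translate([1985, 0, 0]) table();
translate([0, 0, 739]) beam(3520);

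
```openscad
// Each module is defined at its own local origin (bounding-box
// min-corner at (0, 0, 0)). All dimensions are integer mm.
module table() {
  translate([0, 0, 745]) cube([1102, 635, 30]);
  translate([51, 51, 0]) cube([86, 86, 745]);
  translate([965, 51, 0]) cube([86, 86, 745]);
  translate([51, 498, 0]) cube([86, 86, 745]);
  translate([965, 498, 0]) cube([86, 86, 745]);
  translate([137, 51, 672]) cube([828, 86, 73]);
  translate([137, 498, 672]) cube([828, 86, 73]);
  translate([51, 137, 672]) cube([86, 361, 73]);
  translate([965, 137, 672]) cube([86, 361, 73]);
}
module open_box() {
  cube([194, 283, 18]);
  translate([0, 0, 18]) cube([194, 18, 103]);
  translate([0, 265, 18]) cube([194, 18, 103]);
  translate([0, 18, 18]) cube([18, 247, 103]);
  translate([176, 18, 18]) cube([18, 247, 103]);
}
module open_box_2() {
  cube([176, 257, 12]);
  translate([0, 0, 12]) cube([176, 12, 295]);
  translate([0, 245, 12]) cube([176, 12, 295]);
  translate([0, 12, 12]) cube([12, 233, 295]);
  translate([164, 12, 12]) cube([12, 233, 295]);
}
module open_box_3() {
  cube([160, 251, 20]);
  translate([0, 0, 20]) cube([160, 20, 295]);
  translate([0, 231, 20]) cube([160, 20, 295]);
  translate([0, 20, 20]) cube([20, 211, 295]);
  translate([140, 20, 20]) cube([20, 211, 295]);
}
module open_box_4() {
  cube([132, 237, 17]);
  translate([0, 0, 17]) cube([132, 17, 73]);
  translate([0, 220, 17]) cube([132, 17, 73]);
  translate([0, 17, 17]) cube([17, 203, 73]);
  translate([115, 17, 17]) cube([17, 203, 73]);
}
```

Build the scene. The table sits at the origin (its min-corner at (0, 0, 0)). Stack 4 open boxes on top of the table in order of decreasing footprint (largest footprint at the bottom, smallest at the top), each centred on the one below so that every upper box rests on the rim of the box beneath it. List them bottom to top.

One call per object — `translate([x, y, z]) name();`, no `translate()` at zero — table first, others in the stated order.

table();
translate([454, 176, 775]) open_box();
translate([463, 189, 896]) open_box_2();
translate([471, 192, 1203]) open_box_3();
translate([485, 199, 1518]) open_box_4();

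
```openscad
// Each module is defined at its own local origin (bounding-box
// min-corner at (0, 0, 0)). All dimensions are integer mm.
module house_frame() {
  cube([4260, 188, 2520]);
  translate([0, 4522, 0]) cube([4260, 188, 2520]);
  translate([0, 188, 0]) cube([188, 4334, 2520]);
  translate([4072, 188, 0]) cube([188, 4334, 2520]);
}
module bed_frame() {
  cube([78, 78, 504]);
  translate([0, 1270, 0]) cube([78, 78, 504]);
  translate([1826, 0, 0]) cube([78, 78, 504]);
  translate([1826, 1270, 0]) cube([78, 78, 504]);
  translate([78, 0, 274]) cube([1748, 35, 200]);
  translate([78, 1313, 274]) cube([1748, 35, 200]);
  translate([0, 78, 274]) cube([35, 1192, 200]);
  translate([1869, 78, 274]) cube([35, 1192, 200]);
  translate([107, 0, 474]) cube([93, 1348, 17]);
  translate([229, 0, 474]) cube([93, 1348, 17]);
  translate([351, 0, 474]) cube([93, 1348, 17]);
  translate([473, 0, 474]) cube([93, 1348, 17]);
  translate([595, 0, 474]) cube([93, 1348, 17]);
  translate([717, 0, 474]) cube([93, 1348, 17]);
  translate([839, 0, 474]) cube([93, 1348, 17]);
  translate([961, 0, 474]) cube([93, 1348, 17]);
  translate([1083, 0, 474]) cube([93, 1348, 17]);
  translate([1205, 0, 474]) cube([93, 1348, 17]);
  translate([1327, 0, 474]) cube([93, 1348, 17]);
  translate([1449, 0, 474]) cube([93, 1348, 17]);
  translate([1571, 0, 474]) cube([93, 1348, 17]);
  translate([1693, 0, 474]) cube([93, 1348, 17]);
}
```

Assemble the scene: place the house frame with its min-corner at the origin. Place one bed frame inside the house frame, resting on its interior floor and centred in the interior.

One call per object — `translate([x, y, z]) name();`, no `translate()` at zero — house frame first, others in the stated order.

house_frame();
translate([1178, 1681, 0]) bed_frame();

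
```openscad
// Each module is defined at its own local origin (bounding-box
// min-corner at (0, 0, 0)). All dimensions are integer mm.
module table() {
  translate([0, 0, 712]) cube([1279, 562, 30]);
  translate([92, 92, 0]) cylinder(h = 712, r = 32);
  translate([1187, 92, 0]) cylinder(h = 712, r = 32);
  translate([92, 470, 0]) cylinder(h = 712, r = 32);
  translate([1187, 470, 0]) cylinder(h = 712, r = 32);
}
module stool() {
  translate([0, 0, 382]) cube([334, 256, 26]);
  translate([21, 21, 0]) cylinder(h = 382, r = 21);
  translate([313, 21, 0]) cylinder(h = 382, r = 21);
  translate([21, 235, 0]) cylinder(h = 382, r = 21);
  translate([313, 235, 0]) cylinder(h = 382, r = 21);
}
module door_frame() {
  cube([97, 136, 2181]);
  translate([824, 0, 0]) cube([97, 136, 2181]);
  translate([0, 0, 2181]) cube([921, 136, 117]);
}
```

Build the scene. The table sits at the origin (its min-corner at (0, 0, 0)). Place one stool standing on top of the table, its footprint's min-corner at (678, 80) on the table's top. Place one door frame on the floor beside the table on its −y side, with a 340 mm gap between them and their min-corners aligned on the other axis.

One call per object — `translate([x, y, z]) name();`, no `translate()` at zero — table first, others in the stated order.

table();
translate([678, 80, 742]) stool();
translate([0, -476, 0]) door_frame();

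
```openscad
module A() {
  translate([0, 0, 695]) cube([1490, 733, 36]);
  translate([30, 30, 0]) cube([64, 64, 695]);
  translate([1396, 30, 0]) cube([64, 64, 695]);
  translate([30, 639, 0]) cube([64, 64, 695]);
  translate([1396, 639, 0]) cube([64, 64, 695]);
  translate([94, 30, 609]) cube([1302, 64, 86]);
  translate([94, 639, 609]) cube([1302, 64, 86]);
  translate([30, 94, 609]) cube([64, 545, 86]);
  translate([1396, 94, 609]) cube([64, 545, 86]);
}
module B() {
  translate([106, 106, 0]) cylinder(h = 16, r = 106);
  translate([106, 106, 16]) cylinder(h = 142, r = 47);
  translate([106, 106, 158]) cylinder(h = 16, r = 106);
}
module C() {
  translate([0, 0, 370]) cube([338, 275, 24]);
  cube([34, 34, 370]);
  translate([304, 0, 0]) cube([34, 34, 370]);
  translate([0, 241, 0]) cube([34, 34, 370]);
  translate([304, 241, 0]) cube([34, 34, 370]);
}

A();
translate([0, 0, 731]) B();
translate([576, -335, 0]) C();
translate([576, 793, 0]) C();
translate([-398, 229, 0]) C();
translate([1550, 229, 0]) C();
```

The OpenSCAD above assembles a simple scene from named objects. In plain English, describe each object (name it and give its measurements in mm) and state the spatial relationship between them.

A is a table with a 1490×733 mm rectangular top, 36 mm thick, top surface at z = 731 mm, supported by four 64×64 mm square legs, each inset 30 mm from the nearest pair of top edges, running from the floor. Four apron rails, 64 mm thick and 86 mm tall, run between adjacent legs with their top edges flush with the underside of the top and their outer faces flush with the legs' outer faces.

B is a spool: two coaxial disc flanges of radius 106 mm and thickness 16 mm, joined by a core cylinder of radius 47 mm and height 142 mm. The lower flange rests on z = 0 and the three cylinders share a vertical axis.

C is a four-legged stool. The seat is 338×275 mm, 24 mm thick, top at z = 394 mm. It stands on four square legs, each 34×34 mm in cross-section, from z = 0 to the seat underside, each flush with a corner of the seat.

The spool is on top of the table. Four stools sit around the table at the −y, +y, −x, +x sides.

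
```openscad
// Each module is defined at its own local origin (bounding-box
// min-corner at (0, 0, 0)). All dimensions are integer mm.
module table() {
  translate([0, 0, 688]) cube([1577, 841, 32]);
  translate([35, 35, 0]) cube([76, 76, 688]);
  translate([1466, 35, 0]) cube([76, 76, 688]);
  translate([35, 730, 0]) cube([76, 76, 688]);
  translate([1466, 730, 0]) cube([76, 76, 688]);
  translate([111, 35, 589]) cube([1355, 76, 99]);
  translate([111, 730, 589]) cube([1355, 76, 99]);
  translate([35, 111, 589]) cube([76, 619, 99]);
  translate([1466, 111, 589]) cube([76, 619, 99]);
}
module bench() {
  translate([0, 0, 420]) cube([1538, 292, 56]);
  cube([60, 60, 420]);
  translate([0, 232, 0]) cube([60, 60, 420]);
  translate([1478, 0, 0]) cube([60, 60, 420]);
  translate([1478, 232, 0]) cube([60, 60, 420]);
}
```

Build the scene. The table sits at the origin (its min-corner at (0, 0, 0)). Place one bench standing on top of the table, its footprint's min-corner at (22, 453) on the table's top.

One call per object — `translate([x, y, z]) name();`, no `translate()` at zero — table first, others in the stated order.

table();
translate([22, 453, 720]) bench();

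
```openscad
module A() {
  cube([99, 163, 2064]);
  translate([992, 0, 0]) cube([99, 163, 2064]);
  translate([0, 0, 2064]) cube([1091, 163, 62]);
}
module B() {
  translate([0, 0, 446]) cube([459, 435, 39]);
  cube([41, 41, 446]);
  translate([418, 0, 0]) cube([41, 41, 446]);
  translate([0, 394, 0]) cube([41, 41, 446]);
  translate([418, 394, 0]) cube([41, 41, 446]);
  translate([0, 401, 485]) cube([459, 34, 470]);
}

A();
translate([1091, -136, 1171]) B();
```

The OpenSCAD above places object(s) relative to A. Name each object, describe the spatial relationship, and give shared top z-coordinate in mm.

Both tops at z = 2126 mm.

A is a door frame. B is a chair. The chair is beside the door frame with their tops flush at z = 2126. The shared top z-coordinate is 2126 mm.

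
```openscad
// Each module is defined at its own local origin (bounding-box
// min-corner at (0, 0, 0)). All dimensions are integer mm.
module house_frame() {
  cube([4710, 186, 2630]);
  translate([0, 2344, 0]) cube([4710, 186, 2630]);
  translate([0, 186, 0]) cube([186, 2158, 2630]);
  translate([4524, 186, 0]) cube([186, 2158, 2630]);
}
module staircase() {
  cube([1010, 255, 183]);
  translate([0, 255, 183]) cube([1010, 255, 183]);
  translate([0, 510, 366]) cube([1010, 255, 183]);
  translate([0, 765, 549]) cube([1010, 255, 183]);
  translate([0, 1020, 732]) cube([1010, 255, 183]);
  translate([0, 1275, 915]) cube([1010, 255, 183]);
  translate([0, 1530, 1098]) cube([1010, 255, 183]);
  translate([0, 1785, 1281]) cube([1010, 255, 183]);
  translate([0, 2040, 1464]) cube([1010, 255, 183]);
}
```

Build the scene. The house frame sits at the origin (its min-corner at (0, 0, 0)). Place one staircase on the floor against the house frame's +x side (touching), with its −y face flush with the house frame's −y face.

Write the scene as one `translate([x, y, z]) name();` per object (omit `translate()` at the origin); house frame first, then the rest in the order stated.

house_frame();
translate([4710, 0, 0]) staircase();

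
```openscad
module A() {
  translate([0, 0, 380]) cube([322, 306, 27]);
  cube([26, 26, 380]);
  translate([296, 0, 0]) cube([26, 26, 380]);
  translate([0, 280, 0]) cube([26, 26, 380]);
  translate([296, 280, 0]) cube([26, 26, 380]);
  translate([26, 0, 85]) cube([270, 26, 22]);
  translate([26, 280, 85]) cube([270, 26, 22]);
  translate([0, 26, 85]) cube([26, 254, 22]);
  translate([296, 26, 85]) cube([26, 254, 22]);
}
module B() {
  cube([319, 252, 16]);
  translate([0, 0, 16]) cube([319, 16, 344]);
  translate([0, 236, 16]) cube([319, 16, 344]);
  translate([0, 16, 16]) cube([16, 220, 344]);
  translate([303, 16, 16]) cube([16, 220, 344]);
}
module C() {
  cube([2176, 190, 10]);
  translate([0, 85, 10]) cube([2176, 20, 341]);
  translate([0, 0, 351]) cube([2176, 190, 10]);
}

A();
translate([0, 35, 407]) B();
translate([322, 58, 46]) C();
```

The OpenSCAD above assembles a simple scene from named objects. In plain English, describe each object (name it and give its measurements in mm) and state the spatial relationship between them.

A is a simple wooden stool: a rectangular seat 322 mm (x) by 306 mm (y), 27 mm thick, top face at z = 407 mm, on four square legs, each 26×26 mm in cross-section. The legs rest on z = 0, each flush with a corner of the seat. Four stretchers, 26 mm wide and 22 mm tall, connect adjacent legs with their undersides at z = 85 mm, each running between the inner faces of the legs it joins and aligned with the legs' outer faces on the other axis.

B is an open storage box with external size 319×252×360 mm and wall thickness 16 mm (the base is also 16 mm thick). The base covers the whole footprint; the four walls stand on the base, with the y-facing walls full-width and the x-facing walls fitting between their inner faces.

C is an I-beam lying along x, 2176 mm long. Overall section height 361 mm. Two flanges 190 mm wide (y) and 10 mm thick, one on the floor and one at the top; a web 20 mm thick runs between them, centred on the flange width.

The open box is on top of the stool. The I-beam is beside the stool with their tops flush at z = 407.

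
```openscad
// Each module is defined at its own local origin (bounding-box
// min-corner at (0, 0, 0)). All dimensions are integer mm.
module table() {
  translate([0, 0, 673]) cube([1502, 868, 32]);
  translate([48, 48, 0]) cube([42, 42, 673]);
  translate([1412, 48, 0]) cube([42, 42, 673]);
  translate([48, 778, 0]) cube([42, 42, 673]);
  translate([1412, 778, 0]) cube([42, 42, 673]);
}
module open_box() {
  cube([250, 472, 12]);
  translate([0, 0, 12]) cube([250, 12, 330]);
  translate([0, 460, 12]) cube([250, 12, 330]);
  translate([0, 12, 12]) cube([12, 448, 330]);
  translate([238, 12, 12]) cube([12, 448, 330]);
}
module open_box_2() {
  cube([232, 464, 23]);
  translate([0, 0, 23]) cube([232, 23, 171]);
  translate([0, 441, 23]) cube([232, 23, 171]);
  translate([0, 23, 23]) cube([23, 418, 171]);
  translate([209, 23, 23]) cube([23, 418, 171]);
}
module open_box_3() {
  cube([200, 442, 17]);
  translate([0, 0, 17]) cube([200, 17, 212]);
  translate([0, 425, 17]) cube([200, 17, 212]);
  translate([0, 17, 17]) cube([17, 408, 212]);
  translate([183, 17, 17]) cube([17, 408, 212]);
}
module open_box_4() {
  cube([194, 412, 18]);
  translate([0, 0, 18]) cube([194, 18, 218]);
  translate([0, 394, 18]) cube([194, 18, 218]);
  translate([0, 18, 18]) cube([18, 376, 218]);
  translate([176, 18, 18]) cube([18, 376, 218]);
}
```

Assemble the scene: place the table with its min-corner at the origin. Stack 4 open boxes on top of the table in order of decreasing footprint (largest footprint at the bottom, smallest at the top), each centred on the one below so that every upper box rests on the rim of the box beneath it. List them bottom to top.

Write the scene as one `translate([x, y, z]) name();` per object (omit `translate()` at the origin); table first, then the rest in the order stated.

table();
translate([626, 198, 705]) open_box();
translate([635, 202, 1047]) open_box_2();
translate([651, 213, 1241]) open_box_3();
translate([654, 228, 1470]) open_box_4();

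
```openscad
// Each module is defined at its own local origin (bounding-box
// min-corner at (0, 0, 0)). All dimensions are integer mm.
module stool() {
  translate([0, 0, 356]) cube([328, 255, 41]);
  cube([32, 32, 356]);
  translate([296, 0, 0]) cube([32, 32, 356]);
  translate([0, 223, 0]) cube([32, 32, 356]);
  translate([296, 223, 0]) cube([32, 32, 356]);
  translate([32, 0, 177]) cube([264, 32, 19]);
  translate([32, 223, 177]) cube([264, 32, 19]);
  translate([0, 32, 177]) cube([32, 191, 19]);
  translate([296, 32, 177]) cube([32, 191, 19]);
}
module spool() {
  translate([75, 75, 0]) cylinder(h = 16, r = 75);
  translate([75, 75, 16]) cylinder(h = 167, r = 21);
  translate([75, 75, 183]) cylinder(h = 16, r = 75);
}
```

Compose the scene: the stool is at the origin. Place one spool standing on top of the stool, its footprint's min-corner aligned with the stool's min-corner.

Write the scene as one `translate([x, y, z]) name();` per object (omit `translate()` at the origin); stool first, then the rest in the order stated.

stool();
translate([0, 0, 397]) spool();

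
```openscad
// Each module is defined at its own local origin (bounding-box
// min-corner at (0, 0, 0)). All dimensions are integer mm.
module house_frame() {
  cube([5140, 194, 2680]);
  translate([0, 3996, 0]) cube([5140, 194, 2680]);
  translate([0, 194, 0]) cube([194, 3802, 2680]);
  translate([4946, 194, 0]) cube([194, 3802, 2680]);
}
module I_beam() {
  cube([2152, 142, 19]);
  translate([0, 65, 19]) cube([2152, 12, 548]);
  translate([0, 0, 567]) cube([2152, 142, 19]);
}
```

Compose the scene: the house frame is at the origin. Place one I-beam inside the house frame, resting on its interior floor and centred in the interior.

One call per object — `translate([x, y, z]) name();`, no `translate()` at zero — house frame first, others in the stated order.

house_frame();
translate([1494, 2024, 0]) I_beam();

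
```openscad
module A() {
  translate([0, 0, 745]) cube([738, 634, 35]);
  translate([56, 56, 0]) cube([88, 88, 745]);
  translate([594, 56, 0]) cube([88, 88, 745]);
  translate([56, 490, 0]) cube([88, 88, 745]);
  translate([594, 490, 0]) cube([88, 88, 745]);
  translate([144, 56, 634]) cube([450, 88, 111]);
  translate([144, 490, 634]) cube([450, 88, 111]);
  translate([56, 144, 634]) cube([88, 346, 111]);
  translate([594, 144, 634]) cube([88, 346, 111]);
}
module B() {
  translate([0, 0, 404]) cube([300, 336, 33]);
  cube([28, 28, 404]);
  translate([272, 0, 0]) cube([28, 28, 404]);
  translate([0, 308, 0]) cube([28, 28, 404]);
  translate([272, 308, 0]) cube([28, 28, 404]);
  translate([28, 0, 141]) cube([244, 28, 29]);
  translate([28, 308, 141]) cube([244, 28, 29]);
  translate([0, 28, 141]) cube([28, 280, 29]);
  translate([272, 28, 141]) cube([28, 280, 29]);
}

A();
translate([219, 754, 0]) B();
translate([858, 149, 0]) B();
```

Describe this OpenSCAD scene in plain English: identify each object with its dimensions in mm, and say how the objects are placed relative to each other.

A is a table with a 738×634 mm rectangular top, 35 mm thick, top surface at z = 780 mm, supported by four 88×88 mm square legs, each inset 56 mm from the nearest pair of top edges, running from the floor. Four apron rails, 88 mm thick and 111 mm tall, run between adjacent legs with their top edges flush with the underside of the top and their outer faces flush with the legs' outer faces.

B is a simple wooden stool: a rectangular seat 300 mm (x) by 336 mm (y), 33 mm thick, top face at z = 437 mm, on four square legs, each 28×28 mm in cross-section. The legs rest on z = 0, each flush with a corner of the seat. Four stretchers, 28 mm wide and 29 mm tall, connect adjacent legs with their undersides at z = 141 mm, each running between the inner faces of the legs it joins and aligned with the legs' outer faces on the other axis.

Two stools sit around the table at the +y, +x sides.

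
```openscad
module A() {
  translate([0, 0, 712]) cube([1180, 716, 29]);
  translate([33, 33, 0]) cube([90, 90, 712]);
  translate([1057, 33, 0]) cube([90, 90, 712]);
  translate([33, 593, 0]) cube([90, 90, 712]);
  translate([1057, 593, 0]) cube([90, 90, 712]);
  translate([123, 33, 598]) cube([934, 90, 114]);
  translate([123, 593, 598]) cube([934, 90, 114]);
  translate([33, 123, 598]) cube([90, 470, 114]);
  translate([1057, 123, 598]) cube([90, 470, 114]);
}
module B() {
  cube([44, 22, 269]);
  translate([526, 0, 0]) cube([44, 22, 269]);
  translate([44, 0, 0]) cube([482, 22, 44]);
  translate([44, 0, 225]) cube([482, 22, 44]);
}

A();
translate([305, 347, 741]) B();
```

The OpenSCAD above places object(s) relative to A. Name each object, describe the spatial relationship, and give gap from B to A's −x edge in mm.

The picture frame's min-x is at 305; the table's min-x is 0; gap = 305 mm.

A is a table. B is a picture frame. The picture frame is on top of the table, centred. The gap from the picture frame to the table's −x edge is 305 mm.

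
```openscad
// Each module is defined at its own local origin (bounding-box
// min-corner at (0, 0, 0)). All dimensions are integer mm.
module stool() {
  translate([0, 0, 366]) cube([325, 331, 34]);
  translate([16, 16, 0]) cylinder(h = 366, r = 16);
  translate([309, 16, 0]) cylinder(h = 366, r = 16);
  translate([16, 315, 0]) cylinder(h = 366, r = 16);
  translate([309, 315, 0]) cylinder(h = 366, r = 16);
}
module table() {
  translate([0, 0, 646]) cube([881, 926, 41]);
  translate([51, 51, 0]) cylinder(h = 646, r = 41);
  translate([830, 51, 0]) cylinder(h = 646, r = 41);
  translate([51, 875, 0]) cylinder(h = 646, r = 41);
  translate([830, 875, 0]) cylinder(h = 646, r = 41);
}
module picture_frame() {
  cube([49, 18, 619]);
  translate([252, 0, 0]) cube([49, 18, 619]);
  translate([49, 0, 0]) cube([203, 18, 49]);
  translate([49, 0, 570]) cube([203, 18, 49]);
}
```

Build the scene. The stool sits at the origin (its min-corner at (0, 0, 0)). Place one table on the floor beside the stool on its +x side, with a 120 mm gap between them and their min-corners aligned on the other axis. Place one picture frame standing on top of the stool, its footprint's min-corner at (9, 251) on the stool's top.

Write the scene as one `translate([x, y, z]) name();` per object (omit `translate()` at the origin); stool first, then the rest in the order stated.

stool();
translate([445, 0, 0]) table();
translate([9, 251, 400]) picture_frame();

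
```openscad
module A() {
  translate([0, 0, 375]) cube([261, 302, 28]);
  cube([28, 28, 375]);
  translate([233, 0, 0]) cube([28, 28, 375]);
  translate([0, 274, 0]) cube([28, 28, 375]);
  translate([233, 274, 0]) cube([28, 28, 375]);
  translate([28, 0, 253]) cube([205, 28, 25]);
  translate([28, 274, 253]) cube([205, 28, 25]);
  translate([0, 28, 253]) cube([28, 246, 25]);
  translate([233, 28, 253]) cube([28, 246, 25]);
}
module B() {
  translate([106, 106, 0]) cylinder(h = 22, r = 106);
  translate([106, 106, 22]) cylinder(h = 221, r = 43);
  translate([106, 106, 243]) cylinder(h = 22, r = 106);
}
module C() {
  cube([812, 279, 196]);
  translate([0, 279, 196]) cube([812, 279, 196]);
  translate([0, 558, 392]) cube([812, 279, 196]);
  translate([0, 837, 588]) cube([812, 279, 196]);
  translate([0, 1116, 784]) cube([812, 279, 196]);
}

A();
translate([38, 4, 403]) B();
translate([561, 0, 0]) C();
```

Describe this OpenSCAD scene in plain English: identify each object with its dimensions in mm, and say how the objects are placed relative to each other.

A is a four-legged stool. The seat is a 261×302×28 mm slab whose top surface is at z = 403 mm; four square legs, each 28×28 mm in cross-section, run from the floor (z = 0) to the underside of the seat, each flush with a corner of the seat. Four stretchers, 28 mm wide and 25 mm tall, connect adjacent legs with their undersides at z = 253 mm, each running between the inner faces of the legs it joins and aligned with the legs' outer faces on the other axis.

B is a spool: two coaxial disc flanges of radius 106 mm and thickness 22 mm, joined by a core cylinder of radius 43 mm and height 221 mm. The lower flange rests on z = 0 and the three cylinders share a vertical axis.

C is a straight staircase of 5 solid steps. Each step is 812 mm wide (x), 279 mm deep (y, the going) and 196 mm tall (the rise). The first step rests on the floor; each subsequent step sits one going further in +y and one rise higher in +z, directly behind and above the previous step with no overlap.

The spool is on top of the stool. The staircase is on the floor beside the stool on its +x side.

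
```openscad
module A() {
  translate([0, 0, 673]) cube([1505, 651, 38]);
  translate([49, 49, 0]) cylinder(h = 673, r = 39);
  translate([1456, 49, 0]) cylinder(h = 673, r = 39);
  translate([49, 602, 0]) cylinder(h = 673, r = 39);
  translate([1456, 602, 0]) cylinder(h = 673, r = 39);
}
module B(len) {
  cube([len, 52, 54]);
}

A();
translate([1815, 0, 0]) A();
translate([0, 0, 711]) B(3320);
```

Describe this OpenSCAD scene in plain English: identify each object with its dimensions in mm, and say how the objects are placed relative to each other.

A is a table: top 1505 mm (x) × 651 mm (y), 38 mm thick, upper face at z = 711 mm, on four round legs of 78 mm diameter, each leg's bounding box inset 10 mm from the nearest pair of top edges, running from z = 0 to the bottom of the top.

B is a rectangular beam 3320 mm long (x), 52 mm deep (y), 54 mm thick (z).

The beam spans the tops of two tables placed 310 mm apart, resting at z = 711 mm.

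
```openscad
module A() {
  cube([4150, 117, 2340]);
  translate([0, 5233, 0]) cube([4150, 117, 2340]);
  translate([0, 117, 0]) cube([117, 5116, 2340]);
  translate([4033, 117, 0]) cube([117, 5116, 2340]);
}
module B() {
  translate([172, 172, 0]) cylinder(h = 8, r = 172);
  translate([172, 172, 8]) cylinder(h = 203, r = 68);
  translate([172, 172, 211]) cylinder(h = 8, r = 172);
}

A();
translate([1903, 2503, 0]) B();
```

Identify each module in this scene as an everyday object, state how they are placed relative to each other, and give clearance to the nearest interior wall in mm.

A is a house frame. B is a spool. The spool sits inside the house frame, centred. The clearance to the nearest interior wall is 1786 mm.

Clearances: x = 1786, y = 2386; minimum 1786 mm.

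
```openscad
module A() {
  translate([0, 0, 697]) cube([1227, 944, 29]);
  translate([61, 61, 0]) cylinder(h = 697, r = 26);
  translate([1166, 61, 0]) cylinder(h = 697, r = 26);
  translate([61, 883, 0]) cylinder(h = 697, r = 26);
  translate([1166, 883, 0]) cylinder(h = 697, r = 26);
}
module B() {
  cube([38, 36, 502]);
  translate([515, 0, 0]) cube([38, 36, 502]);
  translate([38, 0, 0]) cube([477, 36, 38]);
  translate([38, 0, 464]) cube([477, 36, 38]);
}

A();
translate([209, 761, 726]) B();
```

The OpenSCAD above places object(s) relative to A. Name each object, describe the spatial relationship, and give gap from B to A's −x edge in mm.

A is a table. B is a picture frame. The picture frame is on top of the table. The gap from the picture frame to the table's −x edge is 209 mm.

The picture frame's min-x is at 209; the table's min-x is 0; gap = 209 mm.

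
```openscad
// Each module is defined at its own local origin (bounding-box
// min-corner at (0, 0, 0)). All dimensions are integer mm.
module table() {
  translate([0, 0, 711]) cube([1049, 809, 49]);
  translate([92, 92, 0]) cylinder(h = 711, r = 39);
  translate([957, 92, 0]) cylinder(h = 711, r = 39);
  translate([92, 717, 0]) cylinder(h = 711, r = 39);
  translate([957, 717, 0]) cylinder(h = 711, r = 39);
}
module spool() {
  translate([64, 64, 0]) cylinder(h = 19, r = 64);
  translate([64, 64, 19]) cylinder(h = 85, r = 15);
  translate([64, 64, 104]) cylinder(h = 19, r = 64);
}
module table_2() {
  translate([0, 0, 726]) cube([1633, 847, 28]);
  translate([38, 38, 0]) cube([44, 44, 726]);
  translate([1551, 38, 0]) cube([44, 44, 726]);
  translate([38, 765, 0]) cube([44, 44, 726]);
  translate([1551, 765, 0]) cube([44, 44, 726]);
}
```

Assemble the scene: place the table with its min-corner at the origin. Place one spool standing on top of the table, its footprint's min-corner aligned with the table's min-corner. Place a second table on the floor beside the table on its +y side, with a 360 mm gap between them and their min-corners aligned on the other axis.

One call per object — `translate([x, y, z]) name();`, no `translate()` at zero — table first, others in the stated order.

table();
translate([0, 0, 760]) spool();
translate([0, 1169, 0]) table_2();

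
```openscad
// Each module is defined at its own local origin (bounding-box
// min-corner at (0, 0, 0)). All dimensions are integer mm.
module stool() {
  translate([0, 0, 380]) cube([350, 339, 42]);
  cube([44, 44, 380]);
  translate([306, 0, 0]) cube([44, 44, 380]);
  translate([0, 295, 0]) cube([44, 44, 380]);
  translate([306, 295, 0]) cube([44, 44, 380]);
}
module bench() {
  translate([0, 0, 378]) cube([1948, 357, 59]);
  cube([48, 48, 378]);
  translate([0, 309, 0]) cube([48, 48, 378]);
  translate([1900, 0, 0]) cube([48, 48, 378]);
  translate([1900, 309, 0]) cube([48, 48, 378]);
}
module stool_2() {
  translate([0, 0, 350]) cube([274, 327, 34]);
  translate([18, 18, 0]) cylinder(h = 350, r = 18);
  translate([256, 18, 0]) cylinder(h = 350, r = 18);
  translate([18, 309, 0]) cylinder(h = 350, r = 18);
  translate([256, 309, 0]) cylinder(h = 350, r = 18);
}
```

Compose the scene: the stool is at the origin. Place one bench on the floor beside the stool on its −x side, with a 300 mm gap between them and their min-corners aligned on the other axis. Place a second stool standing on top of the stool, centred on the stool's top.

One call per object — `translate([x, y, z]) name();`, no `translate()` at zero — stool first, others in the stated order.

stool();
translate([-2248, 0, 0]) bench();
translate([38, 6, 422]) stool_2();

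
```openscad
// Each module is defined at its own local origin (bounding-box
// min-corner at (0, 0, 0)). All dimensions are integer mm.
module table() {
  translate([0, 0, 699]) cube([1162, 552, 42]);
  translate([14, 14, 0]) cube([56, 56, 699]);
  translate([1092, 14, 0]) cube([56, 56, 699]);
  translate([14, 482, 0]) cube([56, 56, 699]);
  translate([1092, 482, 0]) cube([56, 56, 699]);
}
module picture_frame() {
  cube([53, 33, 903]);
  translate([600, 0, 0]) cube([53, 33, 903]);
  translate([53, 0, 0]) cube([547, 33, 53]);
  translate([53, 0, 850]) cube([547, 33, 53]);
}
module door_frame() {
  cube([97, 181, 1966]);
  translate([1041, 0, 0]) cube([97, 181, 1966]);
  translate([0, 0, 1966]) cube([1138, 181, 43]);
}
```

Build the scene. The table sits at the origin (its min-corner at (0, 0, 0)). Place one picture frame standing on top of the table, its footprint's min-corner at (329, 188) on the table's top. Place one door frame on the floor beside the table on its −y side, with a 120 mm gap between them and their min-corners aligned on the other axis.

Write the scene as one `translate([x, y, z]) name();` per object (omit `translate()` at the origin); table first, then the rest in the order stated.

table();
translate([329, 188, 741]) picture_frame();
translate([0, -301, 0]) door_frame();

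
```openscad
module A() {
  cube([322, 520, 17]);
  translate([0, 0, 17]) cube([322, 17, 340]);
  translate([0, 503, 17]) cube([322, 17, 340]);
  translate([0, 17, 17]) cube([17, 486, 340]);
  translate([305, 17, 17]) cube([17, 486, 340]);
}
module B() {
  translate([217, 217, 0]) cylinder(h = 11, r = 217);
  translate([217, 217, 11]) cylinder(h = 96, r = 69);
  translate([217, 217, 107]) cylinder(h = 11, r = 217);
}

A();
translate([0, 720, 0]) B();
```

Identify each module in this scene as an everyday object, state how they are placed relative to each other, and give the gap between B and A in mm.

The spool's nearest face is 200 mm from the open box's +y face.

A is an open box. B is a spool. The spool is on the floor beside the open box on its +y side. The gap between the spool and the open box is 200 mm.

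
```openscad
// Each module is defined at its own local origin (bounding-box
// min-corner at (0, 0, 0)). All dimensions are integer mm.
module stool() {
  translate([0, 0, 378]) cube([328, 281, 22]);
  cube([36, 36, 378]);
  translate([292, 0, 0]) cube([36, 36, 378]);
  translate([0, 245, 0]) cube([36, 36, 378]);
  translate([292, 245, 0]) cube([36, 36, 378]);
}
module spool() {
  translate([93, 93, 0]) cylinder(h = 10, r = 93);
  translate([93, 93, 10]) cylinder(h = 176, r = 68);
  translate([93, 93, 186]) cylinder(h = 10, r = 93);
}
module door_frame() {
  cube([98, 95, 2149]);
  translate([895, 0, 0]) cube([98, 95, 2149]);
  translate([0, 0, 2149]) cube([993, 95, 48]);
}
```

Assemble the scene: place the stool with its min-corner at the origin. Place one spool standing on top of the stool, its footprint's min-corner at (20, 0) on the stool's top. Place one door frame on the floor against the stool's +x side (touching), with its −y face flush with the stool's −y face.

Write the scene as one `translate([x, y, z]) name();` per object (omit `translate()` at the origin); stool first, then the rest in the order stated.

stool();
translate([20, 0, 400]) spool();
translate([328, 0, 0]) door_frame();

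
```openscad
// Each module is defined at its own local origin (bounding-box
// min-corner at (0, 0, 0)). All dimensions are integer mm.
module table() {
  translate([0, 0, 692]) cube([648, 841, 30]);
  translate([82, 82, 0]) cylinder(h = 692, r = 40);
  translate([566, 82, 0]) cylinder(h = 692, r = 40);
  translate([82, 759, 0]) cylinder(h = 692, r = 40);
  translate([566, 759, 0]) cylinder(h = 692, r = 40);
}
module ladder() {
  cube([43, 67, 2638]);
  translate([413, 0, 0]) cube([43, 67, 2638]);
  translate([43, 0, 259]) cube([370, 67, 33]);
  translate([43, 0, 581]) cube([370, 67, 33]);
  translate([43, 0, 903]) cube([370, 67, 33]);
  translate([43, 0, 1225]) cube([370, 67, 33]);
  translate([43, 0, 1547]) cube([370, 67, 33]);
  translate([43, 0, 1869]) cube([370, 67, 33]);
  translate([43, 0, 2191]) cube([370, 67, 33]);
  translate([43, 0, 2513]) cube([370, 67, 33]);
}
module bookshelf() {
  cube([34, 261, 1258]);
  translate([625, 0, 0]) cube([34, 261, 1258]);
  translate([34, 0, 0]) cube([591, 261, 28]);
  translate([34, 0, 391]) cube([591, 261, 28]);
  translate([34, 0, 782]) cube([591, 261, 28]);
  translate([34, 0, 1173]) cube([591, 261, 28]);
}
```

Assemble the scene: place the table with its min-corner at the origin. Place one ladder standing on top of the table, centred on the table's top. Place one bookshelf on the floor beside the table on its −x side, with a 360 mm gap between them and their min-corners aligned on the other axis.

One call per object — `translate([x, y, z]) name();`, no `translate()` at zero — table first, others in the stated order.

table();
translate([96, 387, 722]) ladder();
translate([-1019, 0, 0]) bookshelf();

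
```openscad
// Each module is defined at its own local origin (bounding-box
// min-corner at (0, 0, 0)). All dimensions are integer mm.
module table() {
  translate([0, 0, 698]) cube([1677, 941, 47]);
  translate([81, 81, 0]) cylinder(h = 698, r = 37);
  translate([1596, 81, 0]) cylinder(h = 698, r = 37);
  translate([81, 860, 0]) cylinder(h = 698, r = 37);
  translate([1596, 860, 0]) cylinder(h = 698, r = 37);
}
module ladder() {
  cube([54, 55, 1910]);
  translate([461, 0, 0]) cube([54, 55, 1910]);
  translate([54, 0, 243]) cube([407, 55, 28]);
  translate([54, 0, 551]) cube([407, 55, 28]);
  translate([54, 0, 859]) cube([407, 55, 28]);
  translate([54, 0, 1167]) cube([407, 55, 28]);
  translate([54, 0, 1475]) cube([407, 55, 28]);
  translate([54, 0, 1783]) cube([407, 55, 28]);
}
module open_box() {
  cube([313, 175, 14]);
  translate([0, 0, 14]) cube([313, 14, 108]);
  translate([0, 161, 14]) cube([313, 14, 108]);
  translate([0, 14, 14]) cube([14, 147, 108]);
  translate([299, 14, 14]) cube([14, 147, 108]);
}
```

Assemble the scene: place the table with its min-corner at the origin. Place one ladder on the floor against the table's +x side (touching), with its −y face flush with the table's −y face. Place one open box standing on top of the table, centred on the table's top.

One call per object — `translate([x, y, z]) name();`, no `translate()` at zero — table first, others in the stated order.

table();
translate([1677, 0, 0]) ladder();
translate([682, 383, 745]) open_box();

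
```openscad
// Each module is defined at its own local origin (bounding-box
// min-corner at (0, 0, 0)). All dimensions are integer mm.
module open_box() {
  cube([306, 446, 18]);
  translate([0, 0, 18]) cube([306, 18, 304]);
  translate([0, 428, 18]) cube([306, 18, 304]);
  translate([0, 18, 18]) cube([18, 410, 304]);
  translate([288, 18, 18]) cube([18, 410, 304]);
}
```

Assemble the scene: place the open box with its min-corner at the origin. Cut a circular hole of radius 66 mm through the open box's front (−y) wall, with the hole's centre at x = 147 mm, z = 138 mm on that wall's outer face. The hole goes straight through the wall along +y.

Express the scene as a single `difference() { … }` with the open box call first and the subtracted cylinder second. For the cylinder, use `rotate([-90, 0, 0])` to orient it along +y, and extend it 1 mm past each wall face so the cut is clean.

difference() {
  open_box();
  translate([147, -1, 138]) rotate([-90, 0, 0]) cylinder(h = 20, r = 66);
}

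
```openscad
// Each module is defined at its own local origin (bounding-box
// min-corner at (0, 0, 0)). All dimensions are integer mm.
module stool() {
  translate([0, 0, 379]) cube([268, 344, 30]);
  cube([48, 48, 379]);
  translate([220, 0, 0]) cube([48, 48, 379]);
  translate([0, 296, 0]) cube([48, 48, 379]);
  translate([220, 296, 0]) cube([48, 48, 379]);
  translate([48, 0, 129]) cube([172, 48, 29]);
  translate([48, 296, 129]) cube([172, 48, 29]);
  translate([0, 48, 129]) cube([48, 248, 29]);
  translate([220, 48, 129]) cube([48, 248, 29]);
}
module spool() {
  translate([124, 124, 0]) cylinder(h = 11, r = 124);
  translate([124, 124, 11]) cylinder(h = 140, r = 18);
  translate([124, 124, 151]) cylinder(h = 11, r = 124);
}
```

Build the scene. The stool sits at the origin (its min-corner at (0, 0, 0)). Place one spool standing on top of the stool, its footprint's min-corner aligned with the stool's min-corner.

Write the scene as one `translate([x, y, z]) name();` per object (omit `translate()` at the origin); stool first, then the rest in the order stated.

stool();
translate([0, 0, 409]) spool();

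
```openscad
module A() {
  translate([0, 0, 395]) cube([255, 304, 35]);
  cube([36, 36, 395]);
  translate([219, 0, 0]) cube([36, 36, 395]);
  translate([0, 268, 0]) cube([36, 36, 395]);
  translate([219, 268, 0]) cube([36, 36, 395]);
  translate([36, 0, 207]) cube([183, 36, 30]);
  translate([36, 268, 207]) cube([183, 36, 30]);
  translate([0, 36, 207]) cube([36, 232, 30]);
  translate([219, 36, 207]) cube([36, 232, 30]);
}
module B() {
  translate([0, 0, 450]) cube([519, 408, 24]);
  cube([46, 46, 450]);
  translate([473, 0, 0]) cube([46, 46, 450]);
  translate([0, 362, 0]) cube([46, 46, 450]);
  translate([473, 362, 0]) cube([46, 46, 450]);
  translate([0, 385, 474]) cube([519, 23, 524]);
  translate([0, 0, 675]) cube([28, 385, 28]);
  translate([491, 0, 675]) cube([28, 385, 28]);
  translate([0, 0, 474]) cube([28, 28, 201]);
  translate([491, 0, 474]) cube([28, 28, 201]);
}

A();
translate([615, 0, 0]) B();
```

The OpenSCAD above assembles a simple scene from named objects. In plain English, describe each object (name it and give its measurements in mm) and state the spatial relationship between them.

A is a four-legged stool. The seat is a 255×304×35 mm slab whose top surface is at z = 430 mm; four square legs, each 36×36 mm in cross-section, run from the floor (z = 0) to the underside of the seat, each flush with a corner of the seat. Four stretchers, 36 mm wide and 30 mm tall, connect adjacent legs with their undersides at z = 207 mm, each running between the inner faces of the legs it joins and aligned with the legs' outer faces on the other axis.

B is a chair. The seat is a 519×408×24 mm slab with its top at z = 474 mm, on four 46×46 mm corner legs (flush with the seat edges, standing on z = 0). A flat backrest 23 mm thick, 524 mm tall, spans the full seat width and rises from the seat top along its +y edge, rear face flush with the rear of the seat. Two armrests of 28×28 mm section run along each side from the seat's front edge to the front of the backrest, top faces 229 mm above the seat top and outer faces flush with the seat's x-edges; a 28×28 mm post under the front of each armrest stands on the seat at the front corner.

The chair is on the floor beside the stool on its +x side.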